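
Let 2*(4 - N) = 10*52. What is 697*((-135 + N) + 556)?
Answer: 115005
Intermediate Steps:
N = -256 (N = 4 - 5*52 = 4 - ½*520 = 4 - 260 = -256)
697*((-135 + N) + 556) = 697*((-135 - 256) + 556) = 697*(-391 + 556) = 697*165 = 115005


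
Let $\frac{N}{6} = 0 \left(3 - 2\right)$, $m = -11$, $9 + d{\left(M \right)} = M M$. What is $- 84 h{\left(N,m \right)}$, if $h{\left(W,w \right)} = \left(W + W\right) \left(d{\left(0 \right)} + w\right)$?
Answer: $0$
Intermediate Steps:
$d{\left(M \right)} = -9 + M^{2}$ ($d{\left(M \right)} = -9 + M M = -9 + M^{2}$)
$N = 0$ ($N = 6 \cdot 0 \left(3 - 2\right) = 6 \cdot 0 \cdot 1 = 6 \cdot 0 = 0$)
$h{\left(W,w \right)} = 2 W \left(-9 + w\right)$ ($h{\left(W,w \right)} = \left(W + W\right) \left(\left(-9 + 0^{2}\right) + w\right) = 2 W \left(\left(-9 + 0\right) + w\right) = 2 W \left(-9 + w\right)$)
$- 84 h{\left(N,m \right)} = - 84 \cdot 2 \cdot 0 \left(-9 - 11\right) = - 84 \cdot 2 \cdot 0 \left(-20\right) = \left(-84\right) 0 = 0$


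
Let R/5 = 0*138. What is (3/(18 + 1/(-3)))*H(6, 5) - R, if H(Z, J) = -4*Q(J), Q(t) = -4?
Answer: 144/53 ≈ 2.7170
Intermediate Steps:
R = 0 (R = 5*(0*138) = 5*0 = 0)
H(Z, J) = 16 (H(Z, J) = -4*(-4) = 16)
(3/(18 + 1/(-3)))*H(6, 5) - R = (3/(18 + 1/(-3)))*16 - 1*0 = (3/(18 - ⅓))*16 + 0 = (3/(53/3))*16 + 0 = ((3/53)*3)*16 + 0 = (9/53)*16 + 0 = 144/53 + 0 = 144/53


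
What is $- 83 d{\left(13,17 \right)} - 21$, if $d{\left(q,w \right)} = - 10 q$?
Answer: $10769$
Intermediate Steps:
$- 83 d{\left(13,17 \right)} - 21 = - 83 \left(\left(-10\right) 13\right) - 21 = \left(-83\right) \left(-130\right) - 21 = 10790 - 21 = 10769$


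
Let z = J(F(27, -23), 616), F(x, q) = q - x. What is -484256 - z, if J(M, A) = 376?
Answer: -484632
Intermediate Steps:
z = 376
-484256 - z = -484256 - 1*376 = -484256 - 376 = -484632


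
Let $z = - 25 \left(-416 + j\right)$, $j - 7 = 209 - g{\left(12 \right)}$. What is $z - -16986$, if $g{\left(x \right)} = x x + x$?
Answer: $25886$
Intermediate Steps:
$g{\left(x \right)} = x + x^{2}$ ($g{\left(x \right)} = x^{2} + x = x + x^{2}$)
$j = 60$ ($j = 7 + \left(209 - 12 \left(1 + 12\right)\right) = 7 + \left(209 - 12 \cdot 13\right) = 7 + \left(209 - 156\right) = 7 + 53 = 60$)
$z = 8900$ ($z = - 25 \left(-416 + 60\right) = \left(-25\right) \left(-356\right) = 8900$)
$z - -16986 = 8900 - -16986 = 8900 + \left(-7364 + 24350\right) = 8900 + 16986 = 25886$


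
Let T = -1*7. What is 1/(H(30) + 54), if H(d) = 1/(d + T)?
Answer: 23/1243 ≈ 0.018504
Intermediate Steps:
T = -7
H(d) = 1/(-7 + d) (H(d) = 1/(d - 7) = 1/(-7 + d))
1/(H(30) + 54) = 1/(1/(-7 + 30) + 54) = 1/(1/23 + 54) = 1/(1243/23) = 23/1243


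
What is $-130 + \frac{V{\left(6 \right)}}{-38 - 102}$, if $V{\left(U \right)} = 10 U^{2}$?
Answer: $- \frac{928}{7} \approx -132.57$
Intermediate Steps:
$-130 + \frac{V{\left(6 \right)}}{-38 - 102} = -130 + \frac{10 \cdot 6^{2}}{-38 - 102} = -130 + \frac{10 \cdot 36}{-140} = -130 - \frac{18}{7} = - \frac{928}{7}$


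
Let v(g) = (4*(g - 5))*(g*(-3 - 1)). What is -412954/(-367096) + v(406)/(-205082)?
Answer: 260234083561/18821195468 ≈ 13.827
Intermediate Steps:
v(g) = -4*g*(-20 + 4*g) (v(g) = (4*(-5 + g))*(g*(-4)) = (-20 + 4*g)*(-4*g) = -4*g*(-20 + 4*g))
-412954/(-367096) + v(406)/(-205082) = -412954/(-367096) + (16*406*(5 - 1*406))/(-205082) = -412954*(-1/367096) + (16*406*(5 - 406))*(-1/205082) = 206477/183548 + (16*406*(-401))*(-1/205082) = 206477/183548 - 2604896*(-1/205082) = 206477/183548 + 1302448/102541 = 260234083561/18821195468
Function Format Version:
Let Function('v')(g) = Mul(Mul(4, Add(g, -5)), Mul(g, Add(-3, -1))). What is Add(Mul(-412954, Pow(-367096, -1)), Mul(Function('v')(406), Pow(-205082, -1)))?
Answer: Rational(260234083561, 18821195468) ≈ 13.827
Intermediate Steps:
Function('v')(g) = Mul(-4, g, Add(-20, Mul(4, g))) (Function('v')(g) = Mul(Mul(4, Add(-5, g)), Mul(g, -4)) = Mul(Add(-20, Mul(4, g)), Mul(-4, g)) = Mul(-4, g, Add(-20, Mul(4, g))))
Add(Mul(-412954, Pow(-367096, -1)), Mul(Function('v')(406), Pow(-205082, -1))) = Add(Mul(-412954, Pow(-367096, -1)), Mul(Mul(16, 406, Add(5, Mul(-1, 406))), Pow(-205082, -1))) = Add(Mul(-412954, Rational(-1, 367096)), Mul(Mul(16, 406, Add(5, -406)), Rational(-1, 205082))) = Add(Rational(206477, 183548), Mul(Mul(16, 406, -401), Rational(-1, 205082))) = Add(Rational(206477, 183548), Mul(-2604896, Rational(-1, 205082))) = Add(Rational(206477, 183548), Rational(1302448, 102541)) = Rational(260234083561, 18821195468)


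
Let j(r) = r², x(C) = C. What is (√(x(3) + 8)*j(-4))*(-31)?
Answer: -496*√11 ≈ -1645.0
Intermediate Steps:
(√(x(3) + 8)*j(-4))*(-31) = (√(3 + 8)*(-4)²)*(-31) = (√11*16)*(-31) = (16*√11)*(-31) = -496*√11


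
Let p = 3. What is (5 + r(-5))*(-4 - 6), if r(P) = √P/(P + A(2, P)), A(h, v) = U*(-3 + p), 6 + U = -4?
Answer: -50 + 2*I*√5 ≈ -50.0 + 4.4721*I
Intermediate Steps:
U = -10 (U = -6 - 4 = -10)
A(h, v) = 0 (A(h, v) = -10*(-3 + 3) = -10*0 = 0)
r(P) = P^(-½) (r(P) = √P/(P + 0) = √P/P = P^(-½))
(5 + r(-5))*(-4 - 6) = (5 + (-5)^(-½))*(-4 - 6) = (5 - I*√5/5)*(-10) = -50 + 2*I*√5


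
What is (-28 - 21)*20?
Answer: -980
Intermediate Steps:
(-28 - 21)*20 = -49*20 = -980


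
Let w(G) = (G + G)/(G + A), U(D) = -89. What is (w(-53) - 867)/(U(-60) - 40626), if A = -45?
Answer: 8486/399007 ≈ 0.021268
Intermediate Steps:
w(G) = 2*G/(-45 + G) (w(G) = (G + G)/(G - 45) = (2*G)/(-45 + G) = 2*G/(-45 + G))
(w(-53) - 867)/(U(-60) - 40626) = (2*(-53)/(-45 - 53) - 867)/(-89 - 40626) = (2*(-53)/(-98) - 867)/(-40715) = (2*(-53)*(-1/98) - 867)*(-1/40715) = (53/49 - 867)*(-1/40715) = -42430/49*(-1/40715) = 8486/399007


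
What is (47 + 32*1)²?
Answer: 6241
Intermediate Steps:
(47 + 32*1)² = (47 + 32)² = 79² = 6241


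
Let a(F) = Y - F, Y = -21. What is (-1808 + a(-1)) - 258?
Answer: -2086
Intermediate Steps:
a(F) = -21 - F
(-1808 + a(-1)) - 258 = (-1808 + (-21 - 1*(-1))) - 258 = (-1808 + (-21 + 1)) - 258 = (-1808 - 20) - 258 = -1828 - 258 = -2086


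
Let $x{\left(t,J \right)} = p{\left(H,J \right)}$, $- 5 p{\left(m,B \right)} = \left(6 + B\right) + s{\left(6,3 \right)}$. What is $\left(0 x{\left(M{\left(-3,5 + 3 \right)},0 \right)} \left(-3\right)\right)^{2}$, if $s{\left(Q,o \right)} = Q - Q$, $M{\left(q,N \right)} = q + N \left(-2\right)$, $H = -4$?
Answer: $0$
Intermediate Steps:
$M{\left(q,N \right)} = q - 2 N$
$s{\left(Q,o \right)} = 0$
$p{\left(m,B \right)} = - \frac{6}{5} - \frac{B}{5}$ ($p{\left(m,B \right)} = - \frac{\left(6 + B\right) + 0}{5} = - \frac{6 + B}{5} = - \frac{6}{5} - \frac{B}{5}$)
$x{\left(t,J \right)} = - \frac{6}{5} - \frac{J}{5}$
$\left(0 x{\left(M{\left(-3,5 + 3 \right)},0 \right)} \left(-3\right)\right)^{2} = \left(0 \left(- \frac{6}{5} - 0\right) \left(-3\right)\right)^{2} = \left(0 \left(- \frac{6}{5} + 0\right) \left(-3\right)\right)^{2} = \left(0 \left(- \frac{6}{5}\right) \left(-3\right)\right)^{2} = \left(0 \left(-3\right)\right)^{2} = 0^{2} = 0$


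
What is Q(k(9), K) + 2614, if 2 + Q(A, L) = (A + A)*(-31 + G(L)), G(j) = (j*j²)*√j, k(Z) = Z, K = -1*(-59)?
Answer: 2054 + 3696822*√59 ≈ 2.8398e+7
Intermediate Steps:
K = 59
G(j) = j^(7/2) (G(j) = j³*√j = j^(7/2))
Q(A, L) = -2 + 2*A*(-31 + L^(7/2)) (Q(A, L) = -2 + (A + A)*(-31 + L^(7/2)) = -2 + (2*A)*(-31 + L^(7/2)) = -2 + 2*A*(-31 + L^(7/2)))
Q(k(9), K) + 2614 = (-2 - 62*9 + 2*9*59^(7/2)) + 2614 = (-2 - 558 + 2*9*(205379*√59)) + 2614 = (-2 - 558 + 3696822*√59) + 2614 = (-560 + 3696822*√59) + 2614 = 2054 + 3696822*√59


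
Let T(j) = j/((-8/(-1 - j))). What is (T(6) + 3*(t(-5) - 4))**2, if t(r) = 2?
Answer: 9/16 ≈ 0.56250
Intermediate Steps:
T(j) = j*(1/8 + j/8)
(T(6) + 3*(t(-5) - 4))**2 = ((1/8)*6*(1 + 6) + 3*(2 - 4))**2 = ((1/8)*6*7 + 3*(-2))**2 = (21/4 - 6)**2 = (-3/4)**2 = 9/16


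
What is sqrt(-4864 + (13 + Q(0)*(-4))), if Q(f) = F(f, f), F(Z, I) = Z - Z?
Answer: 21*I*sqrt(11) ≈ 69.649*I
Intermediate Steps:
F(Z, I) = 0
Q(f) = 0
sqrt(-4864 + (13 + Q(0)*(-4))) = sqrt(-4864 + (13 + 0*(-4))) = sqrt(-4864 + (13 + 0)) = sqrt(-4864 + 13) = sqrt(-4851) = 21*I*sqrt(11)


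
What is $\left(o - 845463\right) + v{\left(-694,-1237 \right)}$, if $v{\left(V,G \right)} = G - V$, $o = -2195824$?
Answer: $-3041830$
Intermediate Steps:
$\left(o - 845463\right) + v{\left(-694,-1237 \right)} = \left(-2195824 - 845463\right) - 543 = -3041287 + \left(-1237 + 694\right) = -3041287 - 543 = -3041830$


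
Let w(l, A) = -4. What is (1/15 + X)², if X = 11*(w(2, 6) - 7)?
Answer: 3290596/225 ≈ 14625.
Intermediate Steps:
X = -121 (X = 11*(-4 - 7) = 11*(-11) = -121)
(1/15 + X)² = (1/15 - 121)² = (-1814/15)² = 3290596/225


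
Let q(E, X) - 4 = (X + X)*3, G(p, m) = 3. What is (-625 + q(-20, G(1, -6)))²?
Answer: 363609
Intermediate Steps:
q(E, X) = 4 + 6*X (q(E, X) = 4 + (X + X)*3 = 4 + (2*X)*3 = 4 + 6*X)
(-625 + q(-20, G(1, -6)))² = (-625 + (4 + 6*3))² = (-625 + (4 + 18))² = (-625 + 22)² = (-603)² = 363609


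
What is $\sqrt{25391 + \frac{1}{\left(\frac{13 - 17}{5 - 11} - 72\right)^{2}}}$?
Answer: $\frac{\sqrt{1162806245}}{214} \approx 159.35$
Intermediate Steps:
$\sqrt{25391 + \frac{1}{\left(\frac{13 - 17}{5 - 11} - 72\right)^{2}}} = \sqrt{25391 + \frac{1}{\left(- \frac{4}{-6} - 72\right)^{2}}} = \sqrt{25391 + \frac{1}{\left(\left(-4\right) \left(- \frac{1}{6}\right) - 72\right)^{2}}} = \sqrt{25391 + \frac{1}{\left(\frac{2}{3} - 72\right)^{2}}} = \sqrt{25391 + \frac{1}{\left(- \frac{214}{3}\right)^{2}}} = \sqrt{25391 + \frac{1}{\frac{45796}{9}}} = \sqrt{25391 + \frac{9}{45796}} = \sqrt{\frac{1162806245}{45796}} = \frac{\sqrt{1162806245}}{214}$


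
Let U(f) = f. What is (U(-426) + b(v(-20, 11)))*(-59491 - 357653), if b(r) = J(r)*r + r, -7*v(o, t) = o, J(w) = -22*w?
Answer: 1759990128/7 ≈ 2.5143e+8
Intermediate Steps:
v(o, t) = -o/7
b(r) = r - 22*r² (b(r) = (-22*r)*r + r = -22*r² + r = r - 22*r²)
(U(-426) + b(v(-20, 11)))*(-59491 - 357653) = (-426 + (-⅐*(-20))*(1 - (-22)*(-20)/7))*(-59491 - 357653) = (-426 + 20*(1 - 22*20/7)/7)*(-417144) = (-426 + 20*(1 - 440/7)/7)*(-417144) = (-426 + (20/7)*(-433/7))*(-417144) = (-426 - 8660/49)*(-417144) = -29534/49*(-417144) = 1759990128/7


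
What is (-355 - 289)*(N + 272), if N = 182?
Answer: -292376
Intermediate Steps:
(-355 - 289)*(N + 272) = (-355 - 289)*(182 + 272) = -644*454 = -292376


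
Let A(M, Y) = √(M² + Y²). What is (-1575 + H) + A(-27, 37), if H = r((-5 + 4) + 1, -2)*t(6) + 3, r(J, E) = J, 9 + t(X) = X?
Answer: -1572 + √2098 ≈ -1526.2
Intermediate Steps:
t(X) = -9 + X
H = 3 (H = ((-5 + 4) + 1)*(-9 + 6) + 3 = (-1 + 1)*(-3) + 3 = 0*(-3) + 3 = 0 + 3 = 3)
(-1575 + H) + A(-27, 37) = (-1575 + 3) + √((-27)² + 37²) = -1572 + √(729 + 1369) = -1572 + √2098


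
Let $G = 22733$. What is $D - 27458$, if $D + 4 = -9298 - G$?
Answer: $-59493$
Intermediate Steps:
$D = -32035$ ($D = -4 - 32031 = -32035$)
$D - 27458 = -32035 - 27458 = -59493$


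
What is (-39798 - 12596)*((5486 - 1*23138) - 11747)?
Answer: 1540331206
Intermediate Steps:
(-39798 - 12596)*((5486 - 1*23138) - 11747) = -52394*((5486 - 23138) - 11747) = -52394*(-17652 - 11747) = -52394*(-29399) = 1540331206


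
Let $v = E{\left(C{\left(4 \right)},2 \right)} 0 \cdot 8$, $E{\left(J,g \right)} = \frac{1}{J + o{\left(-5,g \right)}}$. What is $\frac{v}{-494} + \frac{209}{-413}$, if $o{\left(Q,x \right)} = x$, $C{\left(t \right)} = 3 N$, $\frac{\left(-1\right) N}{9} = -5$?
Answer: $- \frac{209}{413} \approx -0.50605$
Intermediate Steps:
$N = 45$ ($N = \left(-9\right) \left(-5\right) = 45$)
$C{\left(t \right)} = 135$ ($C{\left(t \right)} = 3 \cdot 45 = 135$)
$E{\left(J,g \right)} = \frac{1}{J + g}$
$v = 0$ ($v = \frac{1}{135 + 2} \cdot 0 \cdot 8 = \frac{1}{137} \cdot 0 \cdot 8 = 0 \cdot 8 = 0$)
$\frac{v}{-494} + \frac{209}{-413} = \frac{0}{-494} + \frac{209}{-413} = 0 \left(- \frac{1}{494}\right) + 209 \left(- \frac{1}{413}\right) = 0 - \frac{209}{413} = - \frac{209}{413}$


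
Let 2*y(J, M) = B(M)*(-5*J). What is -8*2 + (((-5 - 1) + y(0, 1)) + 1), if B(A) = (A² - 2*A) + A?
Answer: -21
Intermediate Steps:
B(A) = A² - A
y(J, M) = -5*J*M*(-1 + M)/2 (y(J, M) = ((M*(-1 + M))*(-5*J))/2 = (-5*J*M*(-1 + M))/2 = -5*J*M*(-1 + M)/2)
-8*2 + (((-5 - 1) + y(0, 1)) + 1) = -8*2 + (((-5 - 1) + (5/2)*0*1*(1 - 1*1)) + 1) = -16 + ((-6 + (5/2)*0*1*(1 - 1)) + 1) = -16 + ((-6 + (5/2)*0*1*0) + 1) = -16 + ((-6 + 0) + 1) = -16 + (-6 + 1) = -16 - 5 = -21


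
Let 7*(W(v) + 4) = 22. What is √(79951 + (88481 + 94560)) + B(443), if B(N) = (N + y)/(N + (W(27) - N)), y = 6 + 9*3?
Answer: -1666/3 + 4*√16437 ≈ -42.506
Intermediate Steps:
W(v) = -6/7 (W(v) = -4 + (⅐)*22 = -4 + 22/7 = -6/7)
y = 33 (y = 6 + 27 = 33)
B(N) = -77/2 - 7*N/6 (B(N) = (N + 33)/(N + (-6/7 - N)) = (33 + N)/(-6/7) = (33 + N)*(-7/6) = -77/2 - 7*N/6)
√(79951 + (88481 + 94560)) + B(443) = √(79951 + (88481 + 94560)) + (-77/2 - 7/6*443) = √(79951 + 183041) + (-77/2 - 3101/6) = √262992 - 1666/3 = 4*√16437 - 1666/3 = -1666/3 + 4*√16437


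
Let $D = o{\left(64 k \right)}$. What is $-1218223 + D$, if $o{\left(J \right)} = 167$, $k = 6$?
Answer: $-1218056$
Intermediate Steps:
$D = 167$
$-1218223 + D = -1218223 + 167 = -1218056$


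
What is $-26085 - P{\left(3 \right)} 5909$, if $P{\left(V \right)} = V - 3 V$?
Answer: $9369$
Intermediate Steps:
$P{\left(V \right)} = - 2 V$
$-26085 - P{\left(3 \right)} 5909 = -26085 - \left(-2\right) 3 \cdot 5909 = -26085 - \left(-6\right) 5909 = -26085 - -35454 = -26085 + 35454 = 9369$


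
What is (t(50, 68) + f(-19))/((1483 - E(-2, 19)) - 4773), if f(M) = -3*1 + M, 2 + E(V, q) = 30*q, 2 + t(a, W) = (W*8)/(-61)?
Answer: 1004/117669 ≈ 0.0085324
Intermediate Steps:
t(a, W) = -2 - 8*W/61 (t(a, W) = -2 + (W*8)/(-61) = -2 + (8*W)*(-1/61) = -2 - 8*W/61)
E(V, q) = -2 + 30*q
f(M) = -3 + M
(t(50, 68) + f(-19))/((1483 - E(-2, 19)) - 4773) = ((-2 - 8/61*68) + (-3 - 19))/((1483 - (-2 + 30*19)) - 4773) = ((-2 - 544/61) - 22)/((1483 - (-2 + 570)) - 4773) = (-666/61 - 22)/((1483 - 1*568) - 4773) = -2008/(61*((1483 - 568) - 4773)) = -2008/(61*(915 - 4773)) = -2008/61/(-3858) = -2008/61*(-1/3858) = 1004/117669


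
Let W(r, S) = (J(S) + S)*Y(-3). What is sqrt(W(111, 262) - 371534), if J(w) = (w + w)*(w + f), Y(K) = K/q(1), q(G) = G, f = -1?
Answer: 34*I*sqrt(677) ≈ 884.65*I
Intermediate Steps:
Y(K) = K (Y(K) = K/1 = K*1 = K)
J(w) = 2*w*(-1 + w) (J(w) = (w + w)*(w - 1) = (2*w)*(-1 + w) = 2*w*(-1 + w))
W(r, S) = -3*S - 6*S*(-1 + S) (W(r, S) = (2*S*(-1 + S) + S)*(-3) = (S + 2*S*(-1 + S))*(-3) = -3*S - 6*S*(-1 + S))
sqrt(W(111, 262) - 371534) = sqrt(3*262*(1 - 2*262) - 371534) = sqrt(3*262*(1 - 524) - 371534) = sqrt(3*262*(-523) - 371534) = sqrt(-411078 - 371534) = sqrt(-782612) = 34*I*sqrt(677)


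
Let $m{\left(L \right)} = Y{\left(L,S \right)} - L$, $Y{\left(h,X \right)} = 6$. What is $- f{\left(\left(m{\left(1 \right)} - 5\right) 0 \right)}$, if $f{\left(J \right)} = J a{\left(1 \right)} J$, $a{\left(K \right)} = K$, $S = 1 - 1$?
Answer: $0$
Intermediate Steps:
$S = 0$ ($S = 1 - 1 = 0$)
$m{\left(L \right)} = 6 - L$
$f{\left(J \right)} = J^{2}$ ($f{\left(J \right)} = J 1 J = J J = J^{2}$)
$- f{\left(\left(m{\left(1 \right)} - 5\right) 0 \right)} = - \left(\left(\left(6 - 1\right) - 5\right) 0\right)^{2} = - \left(\left(5 - 5\right) 0\right)^{2} = - \left(0 \cdot 0\right)^{2} = - 0^{2} = \left(-1\right) 0 = 0$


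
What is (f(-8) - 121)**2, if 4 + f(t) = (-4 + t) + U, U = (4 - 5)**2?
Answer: 18496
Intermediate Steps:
U = 1 (U = (-1)**2 = 1)
f(t) = -7 + t (f(t) = -4 + ((-4 + t) + 1) = -4 + (-3 + t) = -7 + t)
(f(-8) - 121)**2 = ((-7 - 8) - 121)**2 = (-15 - 121)**2 = (-136)**2 = 18496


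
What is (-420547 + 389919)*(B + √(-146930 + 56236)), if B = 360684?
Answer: -11047029552 - 30628*I*√90694 ≈ -1.1047e+10 - 9.2238e+6*I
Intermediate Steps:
(-420547 + 389919)*(B + √(-146930 + 56236)) = (-420547 + 389919)*(360684 + √(-146930 + 56236)) = -30628*(360684 + √(-90694)) = -30628*(360684 + I*√90694) = -11047029552 - 30628*I*√90694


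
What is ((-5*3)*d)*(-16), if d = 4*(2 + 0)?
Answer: 1920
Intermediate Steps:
d = 8 (d = 4*2 = 8)
((-5*3)*d)*(-16) = (-5*3*8)*(-16) = -15*8*(-16) = -120*(-16) = 1920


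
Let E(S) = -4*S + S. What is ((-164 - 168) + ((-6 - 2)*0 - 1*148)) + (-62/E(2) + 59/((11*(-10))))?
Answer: -155167/330 ≈ -470.20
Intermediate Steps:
E(S) = -3*S
((-164 - 168) + ((-6 - 2)*0 - 1*148)) + (-62/E(2) + 59/((11*(-10)))) = ((-164 - 168) + ((-6 - 2)*0 - 1*148)) + (-62/((-3*2)) + 59/((11*(-10)))) = (-332 + (-8*0 - 148)) + (-62/(-6) + 59/(-110)) = (-332 + (0 - 148)) + (-62*(-⅙) + 59*(-1/110)) = (-332 - 148) + (31/3 - 59/110) = -480 + 3233/330 = -155167/330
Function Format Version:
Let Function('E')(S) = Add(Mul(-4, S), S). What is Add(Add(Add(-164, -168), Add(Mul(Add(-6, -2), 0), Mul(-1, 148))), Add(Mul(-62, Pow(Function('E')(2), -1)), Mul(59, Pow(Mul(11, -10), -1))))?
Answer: Rational(-155167, 330) ≈ -470.20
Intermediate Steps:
Function('E')(S) = Mul(-3, S)
Add(Add(Add(-164, -168), Add(Mul(Add(-6, -2), 0), Mul(-1, 148))), Add(Mul(-62, Pow(Function('E')(2), -1)), Mul(59, Pow(Mul(11, -10), -1)))) = Add(Add(Add(-164, -168), Add(Mul(Add(-6, -2), 0), Mul(-1, 148))), Add(Mul(-62, Pow(Mul(-3, 2), -1)), Mul(59, Pow(Mul(11, -10), -1)))) = Add(Add(-332, Add(Mul(-8, 0), -148)), Add(Mul(-62, Pow(-6, -1)), Mul(59, Pow(-110, -1)))) = Add(Add(-332, Add(0, -148)), Add(Mul(-62, Rational(-1, 6)), Mul(59, Rational(-1, 110)))) = Add(Add(-332, -148), Add(Rational(31, 3), Rational(-59, 110))) = Add(-480, Rational(3233, 330)) = Rational(-155167, 330)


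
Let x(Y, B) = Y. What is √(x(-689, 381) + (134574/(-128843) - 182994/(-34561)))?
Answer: I*√388278080950331273/23812529 ≈ 26.168*I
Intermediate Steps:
√(x(-689, 381) + (134574/(-128843) - 182994/(-34561))) = √(-689 + (134574/(-128843) - 182994/(-34561))) = √(-689 + (134574*(-1/128843) - 182994*(-1/34561))) = √(-689 + (-12234/11713 + 182994/34561)) = √(-689 + 101211144/23812529) = √(-16305621337/23812529) = I*√388278080950331273/23812529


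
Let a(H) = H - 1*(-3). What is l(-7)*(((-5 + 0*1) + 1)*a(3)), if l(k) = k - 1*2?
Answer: 216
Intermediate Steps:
l(k) = -2 + k (l(k) = k - 2 = -2 + k)
a(H) = 3 + H (a(H) = H + 3 = 3 + H)
l(-7)*(((-5 + 0*1) + 1)*a(3)) = (-2 - 7)*(((-5 + 0*1) + 1)*(3 + 3)) = -9*((-5 + 0) + 1)*6 = -9*(-5 + 1)*6 = -(-36)*6 = -9*(-24) = 216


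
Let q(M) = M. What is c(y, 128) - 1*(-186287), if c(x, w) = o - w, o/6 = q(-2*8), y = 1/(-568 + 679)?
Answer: 186063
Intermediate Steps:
y = 1/111 ≈ 0.0090090
o = -96 (o = 6*(-2*8) = 6*(-16) = -96)
c(x, w) = -96 - w
c(y, 128) - 1*(-186287) = (-96 - 1*128) - 1*(-186287) = (-96 - 128) + 186287 = -224 + 186287 = 186063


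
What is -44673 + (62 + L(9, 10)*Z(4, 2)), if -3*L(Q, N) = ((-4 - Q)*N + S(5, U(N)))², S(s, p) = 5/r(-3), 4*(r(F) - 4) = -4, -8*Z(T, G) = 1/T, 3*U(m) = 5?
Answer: -38395679/864 ≈ -44439.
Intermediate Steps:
U(m) = 5/3 (U(m) = (⅓)*5 = 5/3)
Z(T, G) = -1/(8*T)
r(F) = 3 (r(F) = 4 + (¼)*(-4) = 4 - 1 = 3)
S(s, p) = 5/3
L(Q, N) = -(5/3 + N*(-4 - Q))²/3 (L(Q, N) = -((-4 - Q)*N + 5/3)²/3 = -(N*(-4 - Q) + 5/3)²/3 = -(5/3 + N*(-4 - Q))²/3)
-44673 + (62 + L(9, 10)*Z(4, 2)) = -44673 + (62 + (-(-5 + 12*10 + 3*10*9)²/27)*(-⅛/4)) = -44673 + (62 + (-(-5 + 120 + 270)²/27)*(-⅛*¼)) = -44673 + (62 - 1/27*385²*(-1/32)) = -44673 + (62 - 1/27*148225*(-1/32)) = -44673 + (62 - 148225/27*(-1/32)) = -44673 + (62 + 148225/864) = -44673 + 201793/864 = -38395679/864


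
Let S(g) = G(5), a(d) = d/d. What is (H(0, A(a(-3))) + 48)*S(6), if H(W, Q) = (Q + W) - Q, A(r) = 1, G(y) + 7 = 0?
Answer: -336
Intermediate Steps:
a(d) = 1
G(y) = -7 (G(y) = -7 + 0 = -7)
S(g) = -7
H(W, Q) = W
(H(0, A(a(-3))) + 48)*S(6) = (0 + 48)*(-7) = 48*(-7) = -336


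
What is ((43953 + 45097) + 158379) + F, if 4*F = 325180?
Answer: 328724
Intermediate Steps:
F = 81295 (F = (¼)*325180 = 81295)
((43953 + 45097) + 158379) + F = ((43953 + 45097) + 158379) + 81295 = (89050 + 158379) + 81295 = 247429 + 81295 = 328724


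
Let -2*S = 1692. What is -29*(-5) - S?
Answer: 991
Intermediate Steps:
S = -846 (S = -1/2*1692 = -846)
-29*(-5) - S = -29*(-5) - 1*(-846) = 145 + 846 = 991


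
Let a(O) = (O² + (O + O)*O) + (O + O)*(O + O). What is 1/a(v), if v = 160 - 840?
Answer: 1/3236800 ≈ 3.0895e-7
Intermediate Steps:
v = -680
a(O) = 7*O² (a(O) = (O² + (2*O)*O) + (2*O)*(2*O) = (O² + 2*O²) + 4*O² = 3*O² + 4*O² = 7*O²)
1/a(v) = 1/(7*(-680)²) = 1/(7*462400) = 1/3236800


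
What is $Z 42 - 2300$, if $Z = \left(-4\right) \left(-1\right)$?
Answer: $-2132$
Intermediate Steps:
$Z = 4$
$Z 42 - 2300 = 4 \cdot 42 - 2300 = 168 - 2300 = -2132$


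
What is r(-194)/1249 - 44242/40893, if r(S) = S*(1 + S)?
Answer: 1475857448/51075357 ≈ 28.896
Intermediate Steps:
r(-194)/1249 - 44242/40893 = -194*(1 - 194)/1249 - 44242/40893 = -194*(-193)*(1/1249) - 44242*1/40893 = 37442*(1/1249) - 44242/40893 = 37442/1249 - 44242/40893 = 1475857448/51075357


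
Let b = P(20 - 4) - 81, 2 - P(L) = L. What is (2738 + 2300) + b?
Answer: 4943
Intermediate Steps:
P(L) = 2 - L
b = -95 (b = (2 - (20 - 4)) - 81 = (2 - 1*16) - 81 = (2 - 16) - 81 = -14 - 81 = -95)
(2738 + 2300) + b = (2738 + 2300) - 95 = 5038 - 95 = 4943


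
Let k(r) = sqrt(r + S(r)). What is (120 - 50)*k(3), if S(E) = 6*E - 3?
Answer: 210*sqrt(2) ≈ 296.98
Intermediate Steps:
S(E) = -3 + 6*E
k(r) = sqrt(-3 + 7*r) (k(r) = sqrt(r + (-3 + 6*r)) = sqrt(-3 + 7*r))
(120 - 50)*k(3) = (120 - 50)*sqrt(-3 + 7*3) = 70*sqrt(-3 + 21) = 70*sqrt(18) = 70*(3*sqrt(2)) = 210*sqrt(2)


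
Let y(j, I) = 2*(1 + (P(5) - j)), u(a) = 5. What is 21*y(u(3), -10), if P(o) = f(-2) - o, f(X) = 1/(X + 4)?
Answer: -357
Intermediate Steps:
f(X) = 1/(4 + X)
P(o) = ½ - o (P(o) = 1/(4 - 2) - o = 1/2 - o = ½ - o)
y(j, I) = -7 - 2*j (y(j, I) = 2*(1 + ((½ - 1*5) - j)) = 2*(1 + ((½ - 5) - j)) = 2*(1 + (-9/2 - j)) = 2*(-7/2 - j) = -7 - 2*j)
21*y(u(3), -10) = 21*(-7 - 2*5) = 21*(-7 - 10) = 21*(-17) = -357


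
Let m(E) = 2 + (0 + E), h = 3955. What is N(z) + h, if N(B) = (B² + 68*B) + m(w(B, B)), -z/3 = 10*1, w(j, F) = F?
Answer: 2787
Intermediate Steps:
z = -30 ≈ -30.000
m(E) = 2 + E
N(B) = 2 + B² + 69*B (N(B) = (B² + 68*B) + (2 + B) = 2 + B² + 69*B)
N(z) + h = (2 + (-30)² + 69*(-30)) + 3955 = (2 + 900 - 2070) + 3955 = -1168 + 3955 = 2787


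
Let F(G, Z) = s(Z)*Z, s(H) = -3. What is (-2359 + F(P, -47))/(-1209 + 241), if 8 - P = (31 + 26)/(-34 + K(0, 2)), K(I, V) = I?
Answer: 1109/484 ≈ 2.2913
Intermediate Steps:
P = 329/34 (P = 8 - (31 + 26)/(-34 + 0) = 8 - 57/(-34) = 8 - 57*(-1)/34 = 8 - 1*(-57/34) = 8 + 57/34 = 329/34 ≈ 9.6765)
F(G, Z) = -3*Z
(-2359 + F(P, -47))/(-1209 + 241) = (-2359 - 3*(-47))/(-1209 + 241) = (-2359 + 141)/(-968) = -2218*(-1/968) = 1109/484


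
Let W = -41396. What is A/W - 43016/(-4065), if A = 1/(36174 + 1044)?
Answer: 22091244307061/2087616424440 ≈ 10.582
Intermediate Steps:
A = 1/37218 ≈ 2.6869e-5
A/W - 43016/(-4065) = (1/37218)/(-41396) - 43016/(-4065) = (1/37218)*(-1/41396) - 43016*(-1/4065) = -1/1540676328 + 43016/4065 = 22091244307061/2087616424440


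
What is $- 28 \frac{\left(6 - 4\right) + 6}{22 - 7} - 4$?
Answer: $- \frac{284}{15} \approx -18.933$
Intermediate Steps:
$- 28 \frac{\left(6 - 4\right) + 6}{22 - 7} - 4 = - 28 \frac{\left(6 - 4\right) + 6}{15} - 4 = - 28 \left(2 + 6\right) \frac{1}{15} - 4 = - 28 \cdot 8 \cdot \frac{1}{15} - 4 = \left(-28\right) \frac{8}{15} - 4 = - \frac{224}{15} - 4 = - \frac{284}{15}$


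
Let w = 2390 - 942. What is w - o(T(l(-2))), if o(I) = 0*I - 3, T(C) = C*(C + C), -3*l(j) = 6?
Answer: 1451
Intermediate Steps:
l(j) = -2 (l(j) = -⅓*6 = -2)
T(C) = 2*C² (T(C) = C*(2*C) = 2*C²)
o(I) = -3 (o(I) = 0 - 3 = -3)
w = 1448
w - o(T(l(-2))) = 1448 - 1*(-3) = 1448 + 3 = 1451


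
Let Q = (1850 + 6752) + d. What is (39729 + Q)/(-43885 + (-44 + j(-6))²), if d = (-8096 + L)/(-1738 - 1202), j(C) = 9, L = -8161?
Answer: -1754437/1548400 ≈ -1.1331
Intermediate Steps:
d = 5419/980 (d = (-8096 - 8161)/(-1738 - 1202) = -16257/(-2940) = -16257*(-1/2940) = 5419/980 ≈ 5.5296)
Q = 8435379/980 (Q = (1850 + 6752) + 5419/980 = 8602 + 5419/980 = 8435379/980 ≈ 8607.5)
(39729 + Q)/(-43885 + (-44 + j(-6))²) = (39729 + 8435379/980)/(-43885 + (-44 + 9)²) = 47369799/(980*(-43885 + (-35)²)) = 47369799/(980*(-43885 + 1225)) = (47369799/980)/(-42660) = (47369799/980)*(-1/42660) = -1754437/1548400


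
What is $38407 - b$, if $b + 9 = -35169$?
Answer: $73585$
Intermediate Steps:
$b = -35178$ ($b = -9 - 35169 = -35178$)
$38407 - b = 38407 - -35178 = 38407 + 35178 = 73585$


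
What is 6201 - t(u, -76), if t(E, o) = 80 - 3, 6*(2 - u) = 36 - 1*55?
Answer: 6124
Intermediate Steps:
u = 31/6 (u = 2 - (36 - 1*55)/6 = 2 - (36 - 55)/6 = 2 - 1/6*(-19) = 2 + 19/6 = 31/6 ≈ 5.1667)
t(E, o) = 77
6201 - t(u, -76) = 6201 - 1*77 = 6201 - 77 = 6124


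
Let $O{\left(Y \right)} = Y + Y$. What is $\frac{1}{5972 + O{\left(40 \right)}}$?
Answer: $\frac{1}{6052} \approx 0.00016523$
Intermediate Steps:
$O{\left(Y \right)} = 2 Y$
$\frac{1}{5972 + O{\left(40 \right)}} = \frac{1}{5972 + 2 \cdot 40} = \frac{1}{5972 + 80} = \frac{1}{6052}$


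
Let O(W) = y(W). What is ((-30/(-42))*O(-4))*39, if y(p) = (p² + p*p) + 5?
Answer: 7215/7 ≈ 1030.7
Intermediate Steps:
y(p) = 5 + 2*p² (y(p) = (p² + p²) + 5 = 2*p² + 5 = 5 + 2*p²)
O(W) = 5 + 2*W²
((-30/(-42))*O(-4))*39 = ((-30/(-42))*(5 + 2*(-4)²))*39 = ((-30*(-1/42))*(5 + 2*16))*39 = (5*(5 + 32)/7)*39 = ((5/7)*37)*39 = (185/7)*39 = 7215/7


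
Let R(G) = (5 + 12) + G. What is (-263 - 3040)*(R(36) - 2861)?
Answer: 9274824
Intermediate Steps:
R(G) = 17 + G
(-263 - 3040)*(R(36) - 2861) = (-263 - 3040)*((17 + 36) - 2861) = -3303*(53 - 2861) = -3303*(-2808) = 9274824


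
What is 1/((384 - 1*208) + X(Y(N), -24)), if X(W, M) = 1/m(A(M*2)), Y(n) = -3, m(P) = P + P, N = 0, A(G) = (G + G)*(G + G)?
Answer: 18432/3244033 ≈ 0.0056818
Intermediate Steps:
A(G) = 4*G² (A(G) = (2*G)*(2*G) = 4*G²)
m(P) = 2*P
X(W, M) = 1/(32*M²) (X(W, M) = 1/(2*(4*(M*2)²)) = 1/(2*(4*(2*M)²)) = 1/(2*(4*(4*M²))) = 1/(2*(16*M²)) = 1/(32*M²))
1/((384 - 1*208) + X(Y(N), -24)) = 1/((384 - 1*208) + (1/32)/(-24)²) = 1/((384 - 208) + (1/32)*(1/576)) = 1/(176 + 1/18432) = 1/(3244033/18432) = 18432/3244033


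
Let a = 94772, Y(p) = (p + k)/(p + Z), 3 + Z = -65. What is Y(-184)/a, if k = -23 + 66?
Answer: 47/7960848 ≈ 5.9039e-6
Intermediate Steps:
Z = -68 (Z = -3 - 65 = -68)
k = 43
Y(p) = (43 + p)/(-68 + p) (Y(p) = (p + 43)/(p - 68) = (43 + p)/(-68 + p))
Y(-184)/a = ((43 - 184)/(-68 - 184))/94772 = (-141/(-252))*(1/94772) = -1/252*(-141)*(1/94772) = (47/84)*(1/94772) = 47/7960848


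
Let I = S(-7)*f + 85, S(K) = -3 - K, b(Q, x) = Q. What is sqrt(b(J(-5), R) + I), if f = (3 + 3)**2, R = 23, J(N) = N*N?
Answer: sqrt(254) ≈ 15.937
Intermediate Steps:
J(N) = N**2
f = 36 (f = 6**2 = 36)
I = 229 (I = (-3 - 1*(-7))*36 + 85 = (-3 + 7)*36 + 85 = 4*36 + 85 = 144 + 85 = 229)
sqrt(b(J(-5), R) + I) = sqrt((-5)**2 + 229) = sqrt(25 + 229) = sqrt(254)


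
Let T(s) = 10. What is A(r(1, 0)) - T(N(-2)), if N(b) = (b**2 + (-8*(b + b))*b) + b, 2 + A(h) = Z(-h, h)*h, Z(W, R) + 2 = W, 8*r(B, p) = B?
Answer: -785/64 ≈ -12.266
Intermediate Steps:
r(B, p) = B/8
Z(W, R) = -2 + W
A(h) = -2 + h*(-2 - h) (A(h) = -2 + (-2 - h)*h = -2 + h*(-2 - h))
N(b) = b - 15*b**2 (N(b) = (b**2 + (-16*b)*b) + b = (b**2 - 16*b**2) + b = -15*b**2 + b = b - 15*b**2)
A(r(1, 0)) - T(N(-2)) = (-2 - (1/8)*1*(2 + (1/8)*1)) - 1*10 = (-2 - 1*1/8*(2 + 1/8)) - 10 = (-2 - 1*1/8*17/8) - 10 = (-2 - 17/64) - 10 = -145/64 - 10 = -785/64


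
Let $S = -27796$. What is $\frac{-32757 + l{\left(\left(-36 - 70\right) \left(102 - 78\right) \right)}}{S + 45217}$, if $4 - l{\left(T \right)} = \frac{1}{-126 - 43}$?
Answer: $- \frac{5535256}{2944149} \approx -1.8801$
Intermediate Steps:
$l{\left(T \right)} = \frac{677}{169}$ ($l{\left(T \right)} = 4 - \frac{1}{-126 - 43} = 4 - \frac{1}{-169} = 4 - - \frac{1}{169} = 4 + \frac{1}{169} = \frac{677}{169}$)
$\frac{-32757 + l{\left(\left(-36 - 70\right) \left(102 - 78\right) \right)}}{S + 45217} = \frac{-32757 + \frac{677}{169}}{-27796 + 45217} = - \frac{5535256}{169 \cdot 17421} = \left(- \frac{5535256}{169}\right) \frac{1}{17421} = - \frac{5535256}{2944149}$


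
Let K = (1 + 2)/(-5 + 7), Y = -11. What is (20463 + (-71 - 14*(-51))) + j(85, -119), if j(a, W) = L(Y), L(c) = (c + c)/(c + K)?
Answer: 401058/19 ≈ 21108.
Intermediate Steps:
K = 3/2 ≈ 1.5000
L(c) = 2*c/(3/2 + c) (L(c) = (c + c)/(c + 3/2) = (2*c)/(3/2 + c) = 2*c/(3/2 + c))
j(a, W) = 44/19 (j(a, W) = 4*(-11)/(3 + 2*(-11)) = 4*(-11)/(3 - 22) = 4*(-11)/(-19) = 4*(-11)*(-1/19) = 44/19)
(20463 + (-71 - 14*(-51))) + j(85, -119) = (20463 + (-71 - 14*(-51))) + 44/19 = (20463 + (-71 + 714)) + 44/19 = (20463 + 643) + 44/19 = 21106 + 44/19 = 401058/19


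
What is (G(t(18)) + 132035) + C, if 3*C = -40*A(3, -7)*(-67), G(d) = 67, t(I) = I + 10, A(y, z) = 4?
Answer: 407026/3 ≈ 1.3568e+5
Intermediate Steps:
t(I) = 10 + I
C = 10720/3 (C = (-40*4*(-67))/3 = (-160*(-67))/3 = (⅓)*10720 = 10720/3 ≈ 3573.3)
(G(t(18)) + 132035) + C = (67 + 132035) + 10720/3 = 132102 + 10720/3 = 407026/3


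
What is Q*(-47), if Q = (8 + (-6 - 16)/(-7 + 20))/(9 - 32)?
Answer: 3854/299 ≈ 12.890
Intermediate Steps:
Q = -82/299 (Q = (8 - 22/13)/(-23) = (8 - 22*1/13)*(-1/23) = (8 - 22/13)*(-1/23) = (82/13)*(-1/23) = -82/299 ≈ -0.27425)
Q*(-47) = -82/299*(-47) = 3854/299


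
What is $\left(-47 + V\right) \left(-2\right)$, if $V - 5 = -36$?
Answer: $156$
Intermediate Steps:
$V = -31$ ($V = 5 - 36 = -31$)
$\left(-47 + V\right) \left(-2\right) = \left(-47 - 31\right) \left(-2\right) = \left(-78\right) \left(-2\right) = 156$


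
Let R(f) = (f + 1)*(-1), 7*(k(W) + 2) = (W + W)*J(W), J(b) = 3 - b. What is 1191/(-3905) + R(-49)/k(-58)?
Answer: -975627/2768645 ≈ -0.35238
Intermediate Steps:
k(W) = -2 + 2*W*(3 - W)/7 (k(W) = -2 + ((W + W)*(3 - W))/7 = -2 + ((2*W)*(3 - W))/7 = -2 + (2*W*(3 - W))/7 = -2 + 2*W*(3 - W)/7)
R(f) = -1 - f (R(f) = (1 + f)*(-1) = -1 - f)
1191/(-3905) + R(-49)/k(-58) = 1191/(-3905) + (-1 - 1*(-49))/(-2 - 2/7*(-58)*(-3 - 58)) = 1191*(-1/3905) + (-1 + 49)/(-2 - 2/7*(-58)*(-61)) = -1191/3905 + 48/(-2 - 7076/7) = -1191/3905 + 48/(-7090/7) = -1191/3905 + 48*(-7/7090) = -1191/3905 - 168/3545 = -975627/2768645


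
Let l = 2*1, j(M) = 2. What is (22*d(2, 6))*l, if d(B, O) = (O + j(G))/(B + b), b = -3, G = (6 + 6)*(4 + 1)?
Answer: -352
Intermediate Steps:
G = 60 (G = 12*5 = 60)
d(B, O) = (2 + O)/(-3 + B) (d(B, O) = (O + 2)/(B - 3) = (2 + O)/(-3 + B))
l = 2
(22*d(2, 6))*l = (22*((2 + 6)/(-3 + 2)))*2 = (22*(8/(-1)))*2 = (22*(-1*8))*2 = (22*(-8))*2 = -176*2 = -352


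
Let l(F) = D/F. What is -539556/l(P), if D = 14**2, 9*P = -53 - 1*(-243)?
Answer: -8542970/147 ≈ -58115.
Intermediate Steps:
P = 190/9 (P = (-53 - 1*(-243))/9 = (-53 + 243)/9 = (1/9)*190 = 190/9 ≈ 21.111)
D = 196
l(F) = 196/F
-539556/l(P) = -539556/(196/(190/9)) = -539556/(196*(9/190)) = -539556/882/95 = -539556*95/882 = -8542970/147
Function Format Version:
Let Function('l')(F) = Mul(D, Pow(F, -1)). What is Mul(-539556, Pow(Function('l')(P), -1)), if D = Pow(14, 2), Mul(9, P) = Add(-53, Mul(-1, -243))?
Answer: Rational(-8542970, 147) ≈ -58115.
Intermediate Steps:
P = Rational(190, 9) (P = Mul(Rational(1, 9), Add(-53, Mul(-1, -243))) = Mul(Rational(1, 9), Add(-53, 243)) = Mul(Rational(1, 9), 190) = Rational(190, 9) ≈ 21.111)
D = 196
Function('l')(F) = Mul(196, Pow(F, -1))
Mul(-539556, Pow(Function('l')(P), -1)) = Mul(-539556, Pow(Mul(196, Pow(Rational(190, 9), -1)), -1)) = Mul(-539556, Pow(Mul(196, Rational(9, 190)), -1)) = Mul(-539556, Pow(Rational(882, 95), -1)) = Mul(-539556, Rational(95, 882)) = Rational(-8542970, 147)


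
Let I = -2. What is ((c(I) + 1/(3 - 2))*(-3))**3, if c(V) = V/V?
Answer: -216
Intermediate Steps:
c(V) = 1
((c(I) + 1/(3 - 2))*(-3))**3 = ((1 + 1/(3 - 2))*(-3))**3 = ((1 + 1/1)*(-3))**3 = ((1 + 1)*(-3))**3 = (2*(-3))**3 = (-6)**3 = -216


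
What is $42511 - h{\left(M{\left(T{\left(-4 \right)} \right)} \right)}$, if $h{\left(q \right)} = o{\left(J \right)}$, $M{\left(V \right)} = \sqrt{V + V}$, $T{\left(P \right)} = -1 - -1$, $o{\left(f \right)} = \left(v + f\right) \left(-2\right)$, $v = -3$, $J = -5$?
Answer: $42495$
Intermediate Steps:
$o{\left(f \right)} = 6 - 2 f$ ($o{\left(f \right)} = \left(-3 + f\right) \left(-2\right) = 6 - 2 f$)
$T{\left(P \right)} = 0$ ($T{\left(P \right)} = -1 + 1 = 0$)
$M{\left(V \right)} = \sqrt{2} \sqrt{V}$ ($M{\left(V \right)} = \sqrt{2 V} = \sqrt{2} \sqrt{V}$)
$h{\left(q \right)} = 16$ ($h{\left(q \right)} = 6 - -10 = 6 + 10 = 16$)
$42511 - h{\left(M{\left(T{\left(-4 \right)} \right)} \right)} = 42511 - 16 = 42495$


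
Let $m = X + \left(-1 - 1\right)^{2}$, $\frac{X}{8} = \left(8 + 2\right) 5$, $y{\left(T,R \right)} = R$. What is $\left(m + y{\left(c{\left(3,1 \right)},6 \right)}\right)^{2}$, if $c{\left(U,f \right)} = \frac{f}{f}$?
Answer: $168100$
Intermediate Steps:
$c{\left(U,f \right)} = 1$
$X = 400$ ($X = 8 \left(8 + 2\right) 5 = 8 \cdot 10 \cdot 5 = 8 \cdot 50 = 400$)
$m = 404$ ($m = 400 + \left(-1 - 1\right)^{2} = 400 + \left(-2\right)^{2} = 400 + 4 = 404$)
$\left(m + y{\left(c{\left(3,1 \right)},6 \right)}\right)^{2} = \left(404 + 6\right)^{2} = 410^{2} = 168100$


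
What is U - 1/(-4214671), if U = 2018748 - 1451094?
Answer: 2392474851835/4214671 ≈ 5.6765e+5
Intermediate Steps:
U = 567654
U - 1/(-4214671) = 567654 - 1/(-4214671) = 567654 - 1*(-1/4214671) = 567654 + 1/4214671 = 2392474851835/4214671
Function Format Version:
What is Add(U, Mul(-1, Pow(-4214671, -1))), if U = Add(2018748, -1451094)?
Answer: Rational(2392474851835, 4214671) ≈ 5.6765e+5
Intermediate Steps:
U = 567654
Add(U, Mul(-1, Pow(-4214671, -1))) = Add(567654, Mul(-1, Pow(-4214671, -1))) = Add(567654, Mul(-1, Rational(-1, 4214671))) = Add(567654, Rational(1, 4214671)) = Rational(2392474851835, 4214671)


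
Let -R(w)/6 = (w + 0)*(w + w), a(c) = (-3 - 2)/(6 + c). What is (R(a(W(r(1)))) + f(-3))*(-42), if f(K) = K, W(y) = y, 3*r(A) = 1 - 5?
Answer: 4932/7 ≈ 704.57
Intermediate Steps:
r(A) = -4/3 (r(A) = (1 - 5)/3 = (⅓)*(-4) = -4/3)
a(c) = -5/(6 + c)
R(w) = -12*w² (R(w) = -6*(w + 0)*(w + w) = -6*w*2*w = -12*w²)
(R(a(W(r(1)))) + f(-3))*(-42) = (-12*25/(6 - 4/3)² - 3)*(-42) = (-12*(-5/14/3)² - 3)*(-42) = (-12*(-5*3/14)² - 3)*(-42) = (-12*(-15/14)² - 3)*(-42) = (-12*225/196 - 3)*(-42) = (-675/49 - 3)*(-42) = -822/49*(-42) = 4932/7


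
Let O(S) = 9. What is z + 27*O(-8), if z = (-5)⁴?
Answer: 868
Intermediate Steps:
z = 625
z + 27*O(-8) = 625 + 27*9 = 625 + 243 = 868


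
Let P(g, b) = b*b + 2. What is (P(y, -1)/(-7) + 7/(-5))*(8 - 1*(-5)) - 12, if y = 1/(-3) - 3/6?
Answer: -1252/35 ≈ -35.771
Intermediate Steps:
y = -⅚ (y = 1*(-⅓) - 3*⅙ = -⅓ - ½ = -⅚ ≈ -0.83333)
P(g, b) = 2 + b² (P(g, b) = b² + 2 = 2 + b²)
(P(y, -1)/(-7) + 7/(-5))*(8 - 1*(-5)) - 12 = ((2 + (-1)²)/(-7) + 7/(-5))*(8 - 1*(-5)) - 12 = ((2 + 1)*(-⅐) + 7*(-⅕))*(8 + 5) - 12 = (3*(-⅐) - 7/5)*13 - 12 = (-3/7 - 7/5)*13 - 12 = -64/35*13 - 12 = -832/35 - 12 = -1252/35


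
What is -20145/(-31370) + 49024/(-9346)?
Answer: -134960771/29318402 ≈ -4.6033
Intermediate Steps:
-20145/(-31370) + 49024/(-9346) = -20145*(-1/31370) + 49024*(-1/9346) = 4029/6274 - 24512/4673 = -134960771/29318402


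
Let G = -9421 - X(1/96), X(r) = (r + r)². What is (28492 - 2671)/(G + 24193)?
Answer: 59491584/34034687 ≈ 1.7480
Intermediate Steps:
X(r) = 4*r² (X(r) = (2*r)² = 4*r²)
G = -21705985/2304 (G = -9421 - 4*(1/96)² = -9421 - 4/9216 = -9421 - 1*1/2304 = -9421 - 1/2304 = -21705985/2304 ≈ -9421.0)
(28492 - 2671)/(G + 24193) = (28492 - 2671)/(-21705985/2304 + 24193) = 25821/(34034687/2304) = 25821*(2304/34034687) = 59491584/34034687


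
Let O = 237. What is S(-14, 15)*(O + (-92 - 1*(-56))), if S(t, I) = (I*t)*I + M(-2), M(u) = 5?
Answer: -632145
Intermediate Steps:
S(t, I) = 5 + t*I² (S(t, I) = (I*t)*I + 5 = t*I² + 5 = 5 + t*I²)
S(-14, 15)*(O + (-92 - 1*(-56))) = (5 - 14*15²)*(237 + (-92 - 1*(-56))) = (5 - 14*225)*(237 + (-92 + 56)) = (5 - 3150)*(237 - 36) = -3145*201 = -632145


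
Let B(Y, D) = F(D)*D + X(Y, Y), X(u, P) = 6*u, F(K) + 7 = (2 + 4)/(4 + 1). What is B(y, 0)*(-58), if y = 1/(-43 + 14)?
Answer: 12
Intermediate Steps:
F(K) = -29/5 (F(K) = -7 + (2 + 4)/(4 + 1) = -7 + 6/5 = -29/5)
y = -1/29 (y = 1/(-29) = -1/29 ≈ -0.034483)
B(Y, D) = 6*Y - 29*D/5 (B(Y, D) = -29*D/5 + 6*Y = 6*Y - 29*D/5)
B(y, 0)*(-58) = (6*(-1/29) - 29/5*0)*(-58) = (-6/29 + 0)*(-58) = -6/29*(-58) = 12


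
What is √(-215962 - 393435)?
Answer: I*√609397 ≈ 780.64*I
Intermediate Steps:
√(-215962 - 393435) = √(-609397) = I*√609397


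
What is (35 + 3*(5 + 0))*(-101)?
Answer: -5050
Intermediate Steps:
(35 + 3*(5 + 0))*(-101) = (35 + 3*5)*(-101) = (35 + 15)*(-101) = 50*(-101) = -5050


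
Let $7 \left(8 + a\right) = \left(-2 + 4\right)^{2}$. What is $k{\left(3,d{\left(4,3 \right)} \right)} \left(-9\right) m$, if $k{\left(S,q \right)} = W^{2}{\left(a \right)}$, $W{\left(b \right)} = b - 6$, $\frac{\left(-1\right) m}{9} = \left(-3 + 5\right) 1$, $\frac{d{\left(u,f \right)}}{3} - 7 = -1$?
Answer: $\frac{1431432}{49} \approx 29213.0$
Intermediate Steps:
$d{\left(u,f \right)} = 18$ ($d{\left(u,f \right)} = 21 + 3 \left(-1\right) = 21 - 3 = 18$)
$a = - \frac{52}{7}$ ($a = -8 + \frac{\left(-2 + 4\right)^{2}}{7} = -8 + \frac{2^{2}}{7} = -8 + \frac{1}{7} \cdot 4 = -8 + \frac{4}{7} = - \frac{52}{7} \approx -7.4286$)
$m = -18$ ($m = - 9 \left(-3 + 5\right) 1 = - 9 \cdot 2 \cdot 1 = \left(-9\right) 2 = -18$)
$W{\left(b \right)} = -6 + b$ ($W{\left(b \right)} = b - 6 = -6 + b$)
$k{\left(S,q \right)} = \frac{8836}{49}$ ($k{\left(S,q \right)} = \left(-6 - \frac{52}{7}\right)^{2} = \left(- \frac{94}{7}\right)^{2} = \frac{8836}{49}$)
$k{\left(3,d{\left(4,3 \right)} \right)} \left(-9\right) m = \frac{8836}{49} \left(-9\right) \left(-18\right) = \left(- \frac{79524}{49}\right) \left(-18\right) = \frac{1431432}{49}$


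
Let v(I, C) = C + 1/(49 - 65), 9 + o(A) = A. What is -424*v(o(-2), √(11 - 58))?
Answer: 53/2 - 424*I*√47 ≈ 26.5 - 2906.8*I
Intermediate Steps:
o(A) = -9 + A
v(I, C) = -1/16 + C (v(I, C) = C + 1/(-16) = C - 1/16 = -1/16 + C)
-424*v(o(-2), √(11 - 58)) = -424*(-1/16 + √(11 - 58)) = -424*(-1/16 + √(-47)) = -424*(-1/16 + I*√47) = 53/2 - 424*I*√47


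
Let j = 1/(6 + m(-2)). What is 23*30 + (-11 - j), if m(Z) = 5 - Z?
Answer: 8826/13 ≈ 678.92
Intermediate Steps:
j = 1/13 (j = 1/(6 + (5 - 1*(-2))) = 1/(6 + (5 + 2)) = 1/(6 + 7) = 1/13 ≈ 0.076923)
23*30 + (-11 - j) = 23*30 + (-11 - 1*1/13) = 690 + (-11 - 1/13) = 690 - 144/13 = 8826/13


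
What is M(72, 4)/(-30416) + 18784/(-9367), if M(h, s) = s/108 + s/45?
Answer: -77130268679/38462400720 ≈ -2.0053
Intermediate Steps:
M(h, s) = 17*s/540 (M(h, s) = s*(1/108) + s*(1/45) = s/108 + s/45 = 17*s/540)
M(72, 4)/(-30416) + 18784/(-9367) = ((17/540)*4)/(-30416) + 18784/(-9367) = (17/135)*(-1/30416) + 18784*(-1/9367) = -17/4106160 - 18784/9367 = -77130268679/38462400720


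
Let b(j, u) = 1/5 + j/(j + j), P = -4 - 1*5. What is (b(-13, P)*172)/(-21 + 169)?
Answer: 301/370 ≈ 0.81351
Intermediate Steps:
P = -9 (P = -4 - 5 = -9)
b(j, u) = 7/10 (b(j, u) = 1*(1/5) + j/((2*j)) = 1/5 + j*(1/(2*j)) = 1/5 + 1/2 = 7/10)
(b(-13, P)*172)/(-21 + 169) = ((7/10)*172)/(-21 + 169) = (602/5)/148 = (602/5)*(1/148) = 301/370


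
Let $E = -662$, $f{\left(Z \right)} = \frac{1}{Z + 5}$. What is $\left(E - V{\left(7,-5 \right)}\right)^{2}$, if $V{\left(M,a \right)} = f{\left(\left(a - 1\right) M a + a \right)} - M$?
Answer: $\frac{18920277601}{44100} \approx 4.2903 \cdot 10^{5}$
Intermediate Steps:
$f{\left(Z \right)} = \frac{1}{5 + Z}$
$V{\left(M,a \right)} = \frac{1}{5 + a + M a \left(-1 + a\right)} - M$ ($V{\left(M,a \right)} = \frac{1}{5 + \left(\left(a - 1\right) M a + a\right)} - M = \frac{1}{5 + \left(\left(-1 + a\right) M a + a\right)} - M = \frac{1}{5 + \left(M \left(-1 + a\right) a + a\right)} - M = \frac{1}{5 + \left(M a \left(-1 + a\right) + a\right)} - M = \frac{1}{5 + \left(a + M a \left(-1 + a\right)\right)} - M = \frac{1}{5 + a + M a \left(-1 + a\right)} - M$)
$\left(E - V{\left(7,-5 \right)}\right)^{2} = \left(-662 - \left(\frac{1}{5 - 5 \left(1 - 7 + 7 \left(-5\right)\right)} - 7\right)\right)^{2} = \left(-662 - \left(\frac{1}{5 - 5 \left(1 - 7 - 35\right)} - 7\right)\right)^{2} = \left(-662 - \left(\frac{1}{5 - -205} - 7\right)\right)^{2} = \left(-662 - \left(\frac{1}{5 + 205} - 7\right)\right)^{2} = \left(-662 - \left(\frac{1}{210} - 7\right)\right)^{2} = \left(-662 - - \frac{1469}{210}\right)^{2} = \left(-662 + \frac{1469}{210}\right)^{2} = \left(- \frac{137551}{210}\right)^{2} = \frac{18920277601}{44100}$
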